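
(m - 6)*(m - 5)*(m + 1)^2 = m^4 - 9*m^3 + 9*m^2 + 49*m + 30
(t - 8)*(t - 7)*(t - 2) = t^3 - 17*t^2 + 86*t - 112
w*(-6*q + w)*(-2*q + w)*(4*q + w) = 48*q^3*w - 20*q^2*w^2 - 4*q*w^3 + w^4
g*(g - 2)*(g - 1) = g^3 - 3*g^2 + 2*g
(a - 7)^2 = a^2 - 14*a + 49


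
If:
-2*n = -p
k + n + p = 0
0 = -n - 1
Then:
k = 3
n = -1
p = -2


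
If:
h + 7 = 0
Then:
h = -7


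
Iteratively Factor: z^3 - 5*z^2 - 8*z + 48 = (z - 4)*(z^2 - z - 12) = (z - 4)*(z + 3)*(z - 4)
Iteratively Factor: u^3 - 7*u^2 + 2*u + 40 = (u - 5)*(u^2 - 2*u - 8) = (u - 5)*(u + 2)*(u - 4)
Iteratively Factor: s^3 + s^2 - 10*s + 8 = (s - 1)*(s^2 + 2*s - 8) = (s - 2)*(s - 1)*(s + 4)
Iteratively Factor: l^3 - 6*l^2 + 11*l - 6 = (l - 3)*(l^2 - 3*l + 2) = (l - 3)*(l - 2)*(l - 1)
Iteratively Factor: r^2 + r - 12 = (r + 4)*(r - 3)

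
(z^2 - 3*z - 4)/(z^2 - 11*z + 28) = (z + 1)/(z - 7)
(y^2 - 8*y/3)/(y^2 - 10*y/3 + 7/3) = y*(3*y - 8)/(3*y^2 - 10*y + 7)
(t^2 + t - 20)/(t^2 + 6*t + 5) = (t - 4)/(t + 1)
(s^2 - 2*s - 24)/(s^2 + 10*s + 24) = (s - 6)/(s + 6)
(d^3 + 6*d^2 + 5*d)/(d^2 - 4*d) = (d^2 + 6*d + 5)/(d - 4)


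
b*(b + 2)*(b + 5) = b^3 + 7*b^2 + 10*b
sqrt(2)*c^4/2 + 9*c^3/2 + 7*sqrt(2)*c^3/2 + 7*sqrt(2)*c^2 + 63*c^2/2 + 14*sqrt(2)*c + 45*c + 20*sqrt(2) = (c + 5)*(c + sqrt(2)/2)*(c + 4*sqrt(2))*(sqrt(2)*c/2 + sqrt(2))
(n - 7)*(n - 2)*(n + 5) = n^3 - 4*n^2 - 31*n + 70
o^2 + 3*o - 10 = (o - 2)*(o + 5)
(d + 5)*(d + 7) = d^2 + 12*d + 35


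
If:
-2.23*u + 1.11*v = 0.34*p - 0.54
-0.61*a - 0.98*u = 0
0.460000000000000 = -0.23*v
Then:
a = -1.60655737704918*u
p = -6.55882352941176*u - 4.94117647058824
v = -2.00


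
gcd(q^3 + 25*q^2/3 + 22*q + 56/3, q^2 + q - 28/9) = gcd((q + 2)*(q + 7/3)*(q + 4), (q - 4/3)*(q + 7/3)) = q + 7/3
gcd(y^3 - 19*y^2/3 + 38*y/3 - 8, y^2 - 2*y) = y - 2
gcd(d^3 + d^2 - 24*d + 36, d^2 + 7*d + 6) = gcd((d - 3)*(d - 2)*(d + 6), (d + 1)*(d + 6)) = d + 6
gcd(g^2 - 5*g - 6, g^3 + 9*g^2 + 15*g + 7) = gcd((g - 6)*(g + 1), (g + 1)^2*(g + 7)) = g + 1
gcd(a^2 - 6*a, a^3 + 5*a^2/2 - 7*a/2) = a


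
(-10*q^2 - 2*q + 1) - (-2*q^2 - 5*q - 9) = -8*q^2 + 3*q + 10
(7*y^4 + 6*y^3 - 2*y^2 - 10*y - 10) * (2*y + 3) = 14*y^5 + 33*y^4 + 14*y^3 - 26*y^2 - 50*y - 30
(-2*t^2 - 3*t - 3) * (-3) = 6*t^2 + 9*t + 9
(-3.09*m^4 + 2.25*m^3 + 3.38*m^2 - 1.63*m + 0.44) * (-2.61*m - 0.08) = 8.0649*m^5 - 5.6253*m^4 - 9.0018*m^3 + 3.9839*m^2 - 1.018*m - 0.0352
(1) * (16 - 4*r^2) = 16 - 4*r^2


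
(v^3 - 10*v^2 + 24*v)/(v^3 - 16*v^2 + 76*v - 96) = v*(v - 4)/(v^2 - 10*v + 16)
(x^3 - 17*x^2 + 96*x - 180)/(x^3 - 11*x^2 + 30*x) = (x - 6)/x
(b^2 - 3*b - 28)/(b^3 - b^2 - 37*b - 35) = (b + 4)/(b^2 + 6*b + 5)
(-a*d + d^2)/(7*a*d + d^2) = (-a + d)/(7*a + d)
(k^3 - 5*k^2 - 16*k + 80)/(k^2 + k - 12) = (k^2 - 9*k + 20)/(k - 3)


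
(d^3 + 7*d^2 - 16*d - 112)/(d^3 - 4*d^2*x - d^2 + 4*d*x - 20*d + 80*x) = (-d^2 - 3*d + 28)/(-d^2 + 4*d*x + 5*d - 20*x)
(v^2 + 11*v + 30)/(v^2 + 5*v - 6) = (v + 5)/(v - 1)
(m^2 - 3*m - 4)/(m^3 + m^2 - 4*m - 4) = (m - 4)/(m^2 - 4)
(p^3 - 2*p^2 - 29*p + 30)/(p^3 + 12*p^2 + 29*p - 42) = (p^2 - p - 30)/(p^2 + 13*p + 42)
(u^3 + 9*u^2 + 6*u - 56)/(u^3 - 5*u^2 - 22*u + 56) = (u + 7)/(u - 7)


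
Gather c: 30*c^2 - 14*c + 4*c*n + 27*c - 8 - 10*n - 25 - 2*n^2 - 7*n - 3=30*c^2 + c*(4*n + 13) - 2*n^2 - 17*n - 36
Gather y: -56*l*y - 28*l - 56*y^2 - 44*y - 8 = -28*l - 56*y^2 + y*(-56*l - 44) - 8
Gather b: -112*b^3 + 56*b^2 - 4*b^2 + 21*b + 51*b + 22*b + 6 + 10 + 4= -112*b^3 + 52*b^2 + 94*b + 20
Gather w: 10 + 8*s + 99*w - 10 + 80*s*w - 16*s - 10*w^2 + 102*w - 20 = -8*s - 10*w^2 + w*(80*s + 201) - 20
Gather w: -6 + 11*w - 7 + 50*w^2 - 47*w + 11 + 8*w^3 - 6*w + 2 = 8*w^3 + 50*w^2 - 42*w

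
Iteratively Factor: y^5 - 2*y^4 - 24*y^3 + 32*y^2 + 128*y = (y + 2)*(y^4 - 4*y^3 - 16*y^2 + 64*y) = (y + 2)*(y + 4)*(y^3 - 8*y^2 + 16*y) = y*(y + 2)*(y + 4)*(y^2 - 8*y + 16) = y*(y - 4)*(y + 2)*(y + 4)*(y - 4)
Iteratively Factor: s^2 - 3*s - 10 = (s - 5)*(s + 2)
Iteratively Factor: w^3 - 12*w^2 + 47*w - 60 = (w - 5)*(w^2 - 7*w + 12) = (w - 5)*(w - 3)*(w - 4)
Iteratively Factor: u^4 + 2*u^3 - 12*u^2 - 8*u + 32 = (u + 4)*(u^3 - 2*u^2 - 4*u + 8) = (u - 2)*(u + 4)*(u^2 - 4) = (u - 2)*(u + 2)*(u + 4)*(u - 2)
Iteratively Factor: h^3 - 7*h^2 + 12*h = (h)*(h^2 - 7*h + 12) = h*(h - 3)*(h - 4)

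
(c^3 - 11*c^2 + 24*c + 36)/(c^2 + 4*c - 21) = (c^3 - 11*c^2 + 24*c + 36)/(c^2 + 4*c - 21)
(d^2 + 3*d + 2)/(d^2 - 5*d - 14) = (d + 1)/(d - 7)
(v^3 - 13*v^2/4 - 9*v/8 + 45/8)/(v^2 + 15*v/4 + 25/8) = (2*v^2 - 9*v + 9)/(2*v + 5)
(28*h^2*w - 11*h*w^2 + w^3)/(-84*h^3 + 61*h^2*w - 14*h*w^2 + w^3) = w/(-3*h + w)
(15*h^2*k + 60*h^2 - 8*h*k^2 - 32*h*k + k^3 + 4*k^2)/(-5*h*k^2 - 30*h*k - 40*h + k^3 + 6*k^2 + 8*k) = (-3*h + k)/(k + 2)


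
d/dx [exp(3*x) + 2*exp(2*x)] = (3*exp(x) + 4)*exp(2*x)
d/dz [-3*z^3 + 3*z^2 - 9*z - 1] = -9*z^2 + 6*z - 9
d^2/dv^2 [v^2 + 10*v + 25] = 2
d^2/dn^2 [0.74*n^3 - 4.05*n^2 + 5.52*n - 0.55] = 4.44*n - 8.1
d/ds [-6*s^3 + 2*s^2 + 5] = 2*s*(2 - 9*s)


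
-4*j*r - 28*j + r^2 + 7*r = (-4*j + r)*(r + 7)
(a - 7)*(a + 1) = a^2 - 6*a - 7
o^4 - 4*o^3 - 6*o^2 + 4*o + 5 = (o - 5)*(o - 1)*(o + 1)^2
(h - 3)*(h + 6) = h^2 + 3*h - 18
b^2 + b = b*(b + 1)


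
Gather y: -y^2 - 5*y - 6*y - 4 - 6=-y^2 - 11*y - 10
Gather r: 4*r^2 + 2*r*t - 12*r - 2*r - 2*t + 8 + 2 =4*r^2 + r*(2*t - 14) - 2*t + 10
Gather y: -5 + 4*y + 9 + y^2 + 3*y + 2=y^2 + 7*y + 6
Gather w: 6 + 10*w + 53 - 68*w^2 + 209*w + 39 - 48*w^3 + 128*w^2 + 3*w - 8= -48*w^3 + 60*w^2 + 222*w + 90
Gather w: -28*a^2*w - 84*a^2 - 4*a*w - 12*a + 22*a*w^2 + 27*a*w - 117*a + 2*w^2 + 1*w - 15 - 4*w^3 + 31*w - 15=-84*a^2 - 129*a - 4*w^3 + w^2*(22*a + 2) + w*(-28*a^2 + 23*a + 32) - 30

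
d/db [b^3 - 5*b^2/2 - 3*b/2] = 3*b^2 - 5*b - 3/2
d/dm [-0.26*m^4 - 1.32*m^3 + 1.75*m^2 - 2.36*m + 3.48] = -1.04*m^3 - 3.96*m^2 + 3.5*m - 2.36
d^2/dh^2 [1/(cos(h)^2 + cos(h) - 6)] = (-4*sin(h)^4 + 27*sin(h)^2 - 9*cos(h)/4 - 3*cos(3*h)/4 - 9)/((cos(h) - 2)^3*(cos(h) + 3)^3)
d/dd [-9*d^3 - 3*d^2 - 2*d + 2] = -27*d^2 - 6*d - 2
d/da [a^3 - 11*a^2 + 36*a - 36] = 3*a^2 - 22*a + 36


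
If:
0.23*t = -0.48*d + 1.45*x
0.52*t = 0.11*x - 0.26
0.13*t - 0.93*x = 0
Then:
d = 0.03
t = -0.52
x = -0.07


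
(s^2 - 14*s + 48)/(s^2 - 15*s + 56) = (s - 6)/(s - 7)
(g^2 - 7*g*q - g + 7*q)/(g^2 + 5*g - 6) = (g - 7*q)/(g + 6)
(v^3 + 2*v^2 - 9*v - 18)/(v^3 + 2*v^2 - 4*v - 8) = (v^2 - 9)/(v^2 - 4)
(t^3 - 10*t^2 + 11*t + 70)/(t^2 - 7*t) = t - 3 - 10/t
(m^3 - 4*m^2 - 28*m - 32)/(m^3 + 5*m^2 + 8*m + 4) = (m - 8)/(m + 1)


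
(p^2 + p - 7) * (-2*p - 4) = -2*p^3 - 6*p^2 + 10*p + 28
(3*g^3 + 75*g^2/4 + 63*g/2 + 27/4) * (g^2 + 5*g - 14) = 3*g^5 + 135*g^4/4 + 333*g^3/4 - 393*g^2/4 - 1629*g/4 - 189/2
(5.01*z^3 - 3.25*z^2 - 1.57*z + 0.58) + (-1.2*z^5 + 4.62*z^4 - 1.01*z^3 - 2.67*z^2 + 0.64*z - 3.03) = -1.2*z^5 + 4.62*z^4 + 4.0*z^3 - 5.92*z^2 - 0.93*z - 2.45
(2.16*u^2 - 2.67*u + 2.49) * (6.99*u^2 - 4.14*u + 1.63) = 15.0984*u^4 - 27.6057*u^3 + 31.9797*u^2 - 14.6607*u + 4.0587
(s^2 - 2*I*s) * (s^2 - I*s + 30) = s^4 - 3*I*s^3 + 28*s^2 - 60*I*s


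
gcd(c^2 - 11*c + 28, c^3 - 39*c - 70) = c - 7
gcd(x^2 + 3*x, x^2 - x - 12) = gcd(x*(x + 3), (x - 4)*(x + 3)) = x + 3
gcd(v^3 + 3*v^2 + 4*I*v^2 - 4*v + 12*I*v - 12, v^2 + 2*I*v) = v + 2*I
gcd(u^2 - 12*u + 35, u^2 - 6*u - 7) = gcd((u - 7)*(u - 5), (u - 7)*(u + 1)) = u - 7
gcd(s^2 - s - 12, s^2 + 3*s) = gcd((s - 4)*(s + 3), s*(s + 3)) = s + 3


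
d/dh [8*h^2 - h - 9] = 16*h - 1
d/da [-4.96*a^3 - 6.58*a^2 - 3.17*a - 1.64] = -14.88*a^2 - 13.16*a - 3.17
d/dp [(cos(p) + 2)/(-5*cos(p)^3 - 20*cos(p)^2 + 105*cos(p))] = 2*(-cos(p)^3 - 5*cos(p)^2 - 8*cos(p) + 21)*sin(p)/(5*(cos(p) - 3)^2*(cos(p) + 7)^2*cos(p)^2)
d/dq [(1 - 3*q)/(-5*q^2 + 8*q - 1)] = 5*(-3*q^2 + 2*q - 1)/(25*q^4 - 80*q^3 + 74*q^2 - 16*q + 1)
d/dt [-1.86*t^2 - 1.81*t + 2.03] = -3.72*t - 1.81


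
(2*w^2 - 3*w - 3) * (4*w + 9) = 8*w^3 + 6*w^2 - 39*w - 27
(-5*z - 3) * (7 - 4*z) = 20*z^2 - 23*z - 21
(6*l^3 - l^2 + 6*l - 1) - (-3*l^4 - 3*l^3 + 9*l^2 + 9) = 3*l^4 + 9*l^3 - 10*l^2 + 6*l - 10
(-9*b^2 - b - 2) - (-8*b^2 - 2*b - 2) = -b^2 + b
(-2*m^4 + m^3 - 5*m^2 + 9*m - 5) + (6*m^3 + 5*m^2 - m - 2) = -2*m^4 + 7*m^3 + 8*m - 7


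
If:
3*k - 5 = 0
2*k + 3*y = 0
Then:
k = 5/3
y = -10/9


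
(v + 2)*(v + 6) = v^2 + 8*v + 12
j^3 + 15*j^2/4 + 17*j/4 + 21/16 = (j + 1/2)*(j + 3/2)*(j + 7/4)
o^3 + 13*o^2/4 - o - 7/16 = (o - 1/2)*(o + 1/4)*(o + 7/2)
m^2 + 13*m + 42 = (m + 6)*(m + 7)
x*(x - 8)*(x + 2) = x^3 - 6*x^2 - 16*x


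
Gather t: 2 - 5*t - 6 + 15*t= 10*t - 4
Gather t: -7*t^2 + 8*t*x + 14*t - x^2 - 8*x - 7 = -7*t^2 + t*(8*x + 14) - x^2 - 8*x - 7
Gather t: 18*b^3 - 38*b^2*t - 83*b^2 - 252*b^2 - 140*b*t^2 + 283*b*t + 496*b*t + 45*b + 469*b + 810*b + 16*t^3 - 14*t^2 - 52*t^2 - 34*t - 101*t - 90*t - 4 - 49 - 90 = 18*b^3 - 335*b^2 + 1324*b + 16*t^3 + t^2*(-140*b - 66) + t*(-38*b^2 + 779*b - 225) - 143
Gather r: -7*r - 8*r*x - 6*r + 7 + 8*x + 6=r*(-8*x - 13) + 8*x + 13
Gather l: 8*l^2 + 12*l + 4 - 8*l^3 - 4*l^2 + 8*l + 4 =-8*l^3 + 4*l^2 + 20*l + 8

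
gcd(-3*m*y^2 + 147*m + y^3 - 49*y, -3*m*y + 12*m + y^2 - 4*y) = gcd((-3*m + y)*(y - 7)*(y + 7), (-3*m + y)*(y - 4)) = -3*m + y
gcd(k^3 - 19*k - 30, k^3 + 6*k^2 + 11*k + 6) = k^2 + 5*k + 6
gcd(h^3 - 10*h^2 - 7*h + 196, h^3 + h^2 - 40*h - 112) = h^2 - 3*h - 28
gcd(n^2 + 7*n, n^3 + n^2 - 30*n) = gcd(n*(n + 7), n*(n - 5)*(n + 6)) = n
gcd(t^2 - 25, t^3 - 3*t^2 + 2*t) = 1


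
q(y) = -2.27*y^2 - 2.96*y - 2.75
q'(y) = -4.54*y - 2.96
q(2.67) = -26.84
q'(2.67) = -15.08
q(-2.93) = -13.56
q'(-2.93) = 10.34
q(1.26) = -10.08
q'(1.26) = -8.68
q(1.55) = -12.79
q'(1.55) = -10.00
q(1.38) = -11.16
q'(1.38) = -9.23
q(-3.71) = -23.01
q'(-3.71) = 13.88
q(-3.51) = -20.33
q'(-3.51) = 12.98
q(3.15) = -34.60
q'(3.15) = -17.26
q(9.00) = -213.26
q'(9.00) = -43.82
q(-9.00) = -159.98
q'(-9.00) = 37.90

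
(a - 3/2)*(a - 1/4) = a^2 - 7*a/4 + 3/8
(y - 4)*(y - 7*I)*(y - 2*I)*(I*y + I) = I*y^4 + 9*y^3 - 3*I*y^3 - 27*y^2 - 18*I*y^2 - 36*y + 42*I*y + 56*I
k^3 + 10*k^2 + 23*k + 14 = (k + 1)*(k + 2)*(k + 7)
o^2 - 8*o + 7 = (o - 7)*(o - 1)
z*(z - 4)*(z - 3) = z^3 - 7*z^2 + 12*z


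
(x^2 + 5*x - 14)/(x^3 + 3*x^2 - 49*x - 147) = (x - 2)/(x^2 - 4*x - 21)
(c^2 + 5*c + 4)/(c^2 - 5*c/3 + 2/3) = 3*(c^2 + 5*c + 4)/(3*c^2 - 5*c + 2)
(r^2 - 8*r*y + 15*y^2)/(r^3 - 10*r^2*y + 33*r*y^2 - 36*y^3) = (r - 5*y)/(r^2 - 7*r*y + 12*y^2)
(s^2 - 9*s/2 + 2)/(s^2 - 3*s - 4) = (s - 1/2)/(s + 1)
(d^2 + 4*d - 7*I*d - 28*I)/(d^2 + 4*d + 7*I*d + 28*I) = (d - 7*I)/(d + 7*I)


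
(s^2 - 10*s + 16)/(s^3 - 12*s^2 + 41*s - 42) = (s - 8)/(s^2 - 10*s + 21)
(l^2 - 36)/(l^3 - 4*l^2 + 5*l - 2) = (l^2 - 36)/(l^3 - 4*l^2 + 5*l - 2)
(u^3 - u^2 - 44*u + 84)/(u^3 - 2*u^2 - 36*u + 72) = (u + 7)/(u + 6)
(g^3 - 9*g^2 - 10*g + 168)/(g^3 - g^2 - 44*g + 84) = (g^2 - 3*g - 28)/(g^2 + 5*g - 14)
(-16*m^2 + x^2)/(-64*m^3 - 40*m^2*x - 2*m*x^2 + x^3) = (-4*m + x)/(-16*m^2 - 6*m*x + x^2)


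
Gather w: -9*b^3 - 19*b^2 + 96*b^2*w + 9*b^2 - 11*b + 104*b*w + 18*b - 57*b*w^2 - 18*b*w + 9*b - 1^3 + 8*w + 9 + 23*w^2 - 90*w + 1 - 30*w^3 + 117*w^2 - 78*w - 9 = -9*b^3 - 10*b^2 + 16*b - 30*w^3 + w^2*(140 - 57*b) + w*(96*b^2 + 86*b - 160)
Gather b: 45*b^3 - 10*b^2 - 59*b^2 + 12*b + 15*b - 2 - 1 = 45*b^3 - 69*b^2 + 27*b - 3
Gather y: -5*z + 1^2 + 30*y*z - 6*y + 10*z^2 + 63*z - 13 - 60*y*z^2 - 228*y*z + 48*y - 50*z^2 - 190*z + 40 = y*(-60*z^2 - 198*z + 42) - 40*z^2 - 132*z + 28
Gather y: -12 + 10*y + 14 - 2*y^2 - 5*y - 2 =-2*y^2 + 5*y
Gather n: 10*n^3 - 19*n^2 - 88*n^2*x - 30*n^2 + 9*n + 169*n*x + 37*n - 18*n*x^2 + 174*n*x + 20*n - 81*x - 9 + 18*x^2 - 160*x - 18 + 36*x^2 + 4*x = 10*n^3 + n^2*(-88*x - 49) + n*(-18*x^2 + 343*x + 66) + 54*x^2 - 237*x - 27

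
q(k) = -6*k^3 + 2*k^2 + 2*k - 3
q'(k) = -18*k^2 + 4*k + 2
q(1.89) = -32.58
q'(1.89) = -54.74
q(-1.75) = 31.78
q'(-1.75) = -60.12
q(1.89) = -32.58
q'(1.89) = -54.74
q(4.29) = -431.33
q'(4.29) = -312.11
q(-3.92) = 381.31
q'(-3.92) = -290.28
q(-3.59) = 293.21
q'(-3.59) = -244.35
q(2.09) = -44.86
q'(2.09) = -68.27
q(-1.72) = 30.01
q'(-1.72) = -58.13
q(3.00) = -141.00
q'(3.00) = -148.00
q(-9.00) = 4515.00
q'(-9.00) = -1492.00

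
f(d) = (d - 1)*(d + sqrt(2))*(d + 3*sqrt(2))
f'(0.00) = 0.34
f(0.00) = -6.00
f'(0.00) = 0.34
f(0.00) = -6.00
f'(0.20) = 2.33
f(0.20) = -5.74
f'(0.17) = 2.01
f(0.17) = -5.80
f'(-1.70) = -6.82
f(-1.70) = 1.96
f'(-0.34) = -2.48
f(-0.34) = -5.62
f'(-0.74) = -4.91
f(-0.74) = -4.11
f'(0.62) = 7.27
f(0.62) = -3.76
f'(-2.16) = -5.78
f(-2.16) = 4.91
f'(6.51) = 188.12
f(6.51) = 469.49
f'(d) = (d - 1)*(d + sqrt(2)) + (d - 1)*(d + 3*sqrt(2)) + (d + sqrt(2))*(d + 3*sqrt(2))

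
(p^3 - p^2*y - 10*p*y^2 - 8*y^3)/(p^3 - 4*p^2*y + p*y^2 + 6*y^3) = (p^2 - 2*p*y - 8*y^2)/(p^2 - 5*p*y + 6*y^2)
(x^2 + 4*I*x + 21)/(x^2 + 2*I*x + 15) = (x + 7*I)/(x + 5*I)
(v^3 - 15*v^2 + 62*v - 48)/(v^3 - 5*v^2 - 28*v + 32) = (v - 6)/(v + 4)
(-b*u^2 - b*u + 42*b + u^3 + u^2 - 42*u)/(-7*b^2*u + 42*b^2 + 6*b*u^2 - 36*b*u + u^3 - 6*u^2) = (u + 7)/(7*b + u)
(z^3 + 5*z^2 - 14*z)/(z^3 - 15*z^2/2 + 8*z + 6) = 2*z*(z + 7)/(2*z^2 - 11*z - 6)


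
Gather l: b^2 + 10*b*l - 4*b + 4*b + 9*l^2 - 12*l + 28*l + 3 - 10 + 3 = b^2 + 9*l^2 + l*(10*b + 16) - 4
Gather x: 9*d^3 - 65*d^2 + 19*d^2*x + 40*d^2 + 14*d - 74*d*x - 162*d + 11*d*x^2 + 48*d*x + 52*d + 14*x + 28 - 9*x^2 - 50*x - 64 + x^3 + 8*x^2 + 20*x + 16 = 9*d^3 - 25*d^2 - 96*d + x^3 + x^2*(11*d - 1) + x*(19*d^2 - 26*d - 16) - 20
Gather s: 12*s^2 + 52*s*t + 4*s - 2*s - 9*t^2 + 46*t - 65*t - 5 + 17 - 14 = 12*s^2 + s*(52*t + 2) - 9*t^2 - 19*t - 2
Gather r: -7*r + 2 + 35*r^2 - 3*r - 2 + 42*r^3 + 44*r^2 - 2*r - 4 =42*r^3 + 79*r^2 - 12*r - 4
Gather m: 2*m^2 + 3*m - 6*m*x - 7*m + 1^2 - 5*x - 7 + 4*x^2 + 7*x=2*m^2 + m*(-6*x - 4) + 4*x^2 + 2*x - 6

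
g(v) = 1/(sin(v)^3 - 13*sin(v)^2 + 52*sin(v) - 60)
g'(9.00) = 0.02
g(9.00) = -0.02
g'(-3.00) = 0.01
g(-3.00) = -0.01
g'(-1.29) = -0.00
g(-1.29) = -0.01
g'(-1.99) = 0.00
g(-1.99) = -0.01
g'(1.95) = 0.02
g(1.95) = -0.05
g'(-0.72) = -0.01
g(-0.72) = -0.01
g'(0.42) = -0.02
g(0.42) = -0.02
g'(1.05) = -0.03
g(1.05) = -0.04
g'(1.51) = -0.00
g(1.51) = -0.05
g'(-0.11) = -0.01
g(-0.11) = -0.02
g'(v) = (-3*sin(v)^2*cos(v) + 26*sin(v)*cos(v) - 52*cos(v))/(sin(v)^3 - 13*sin(v)^2 + 52*sin(v) - 60)^2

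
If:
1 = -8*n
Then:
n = -1/8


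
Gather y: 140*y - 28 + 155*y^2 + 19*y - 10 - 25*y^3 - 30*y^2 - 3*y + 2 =-25*y^3 + 125*y^2 + 156*y - 36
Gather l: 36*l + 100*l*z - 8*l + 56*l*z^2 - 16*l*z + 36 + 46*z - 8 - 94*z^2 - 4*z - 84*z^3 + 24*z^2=l*(56*z^2 + 84*z + 28) - 84*z^3 - 70*z^2 + 42*z + 28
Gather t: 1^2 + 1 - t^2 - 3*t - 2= -t^2 - 3*t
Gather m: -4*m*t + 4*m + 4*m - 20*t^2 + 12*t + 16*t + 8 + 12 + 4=m*(8 - 4*t) - 20*t^2 + 28*t + 24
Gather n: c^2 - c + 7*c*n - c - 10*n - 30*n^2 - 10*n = c^2 - 2*c - 30*n^2 + n*(7*c - 20)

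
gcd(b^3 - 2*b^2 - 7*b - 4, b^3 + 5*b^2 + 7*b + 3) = b^2 + 2*b + 1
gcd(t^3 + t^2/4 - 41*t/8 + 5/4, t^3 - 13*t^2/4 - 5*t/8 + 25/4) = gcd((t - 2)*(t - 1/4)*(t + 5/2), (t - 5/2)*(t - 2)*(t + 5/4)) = t - 2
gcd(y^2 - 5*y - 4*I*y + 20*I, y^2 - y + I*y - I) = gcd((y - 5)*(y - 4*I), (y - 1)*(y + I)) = 1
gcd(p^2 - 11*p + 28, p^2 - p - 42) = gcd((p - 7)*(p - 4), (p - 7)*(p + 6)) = p - 7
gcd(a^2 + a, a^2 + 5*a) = a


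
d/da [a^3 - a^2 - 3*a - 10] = 3*a^2 - 2*a - 3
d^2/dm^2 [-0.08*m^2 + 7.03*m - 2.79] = -0.160000000000000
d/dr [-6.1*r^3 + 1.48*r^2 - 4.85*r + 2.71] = -18.3*r^2 + 2.96*r - 4.85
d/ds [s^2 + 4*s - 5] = 2*s + 4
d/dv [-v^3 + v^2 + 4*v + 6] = -3*v^2 + 2*v + 4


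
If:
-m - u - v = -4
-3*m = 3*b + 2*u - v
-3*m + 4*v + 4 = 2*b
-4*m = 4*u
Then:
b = -8/7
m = 52/7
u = -52/7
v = 4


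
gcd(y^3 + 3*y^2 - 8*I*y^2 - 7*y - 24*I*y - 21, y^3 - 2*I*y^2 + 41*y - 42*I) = y^2 - 8*I*y - 7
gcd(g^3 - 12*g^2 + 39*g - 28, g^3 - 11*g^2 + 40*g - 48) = g - 4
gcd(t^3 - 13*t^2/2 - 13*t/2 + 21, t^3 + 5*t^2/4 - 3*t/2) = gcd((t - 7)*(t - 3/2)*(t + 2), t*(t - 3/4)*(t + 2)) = t + 2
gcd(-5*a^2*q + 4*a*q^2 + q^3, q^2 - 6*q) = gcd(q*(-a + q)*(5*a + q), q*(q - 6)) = q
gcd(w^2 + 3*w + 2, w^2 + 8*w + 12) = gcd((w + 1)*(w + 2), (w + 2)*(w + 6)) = w + 2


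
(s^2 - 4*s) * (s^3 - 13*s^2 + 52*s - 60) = s^5 - 17*s^4 + 104*s^3 - 268*s^2 + 240*s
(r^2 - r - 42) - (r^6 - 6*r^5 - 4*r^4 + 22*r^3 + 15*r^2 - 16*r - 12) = -r^6 + 6*r^5 + 4*r^4 - 22*r^3 - 14*r^2 + 15*r - 30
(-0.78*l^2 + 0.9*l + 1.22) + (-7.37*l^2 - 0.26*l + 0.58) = -8.15*l^2 + 0.64*l + 1.8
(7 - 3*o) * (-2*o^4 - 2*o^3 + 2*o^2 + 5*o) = 6*o^5 - 8*o^4 - 20*o^3 - o^2 + 35*o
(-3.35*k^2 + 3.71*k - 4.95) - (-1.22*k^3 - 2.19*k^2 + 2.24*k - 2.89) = 1.22*k^3 - 1.16*k^2 + 1.47*k - 2.06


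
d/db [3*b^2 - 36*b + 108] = 6*b - 36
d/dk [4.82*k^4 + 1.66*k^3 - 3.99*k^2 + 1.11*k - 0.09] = 19.28*k^3 + 4.98*k^2 - 7.98*k + 1.11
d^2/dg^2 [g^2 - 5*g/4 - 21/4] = 2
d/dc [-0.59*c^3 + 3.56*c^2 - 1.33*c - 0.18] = -1.77*c^2 + 7.12*c - 1.33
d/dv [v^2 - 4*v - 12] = 2*v - 4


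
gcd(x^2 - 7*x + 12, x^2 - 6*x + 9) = x - 3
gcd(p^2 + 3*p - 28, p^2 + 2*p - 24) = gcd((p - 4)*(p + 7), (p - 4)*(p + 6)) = p - 4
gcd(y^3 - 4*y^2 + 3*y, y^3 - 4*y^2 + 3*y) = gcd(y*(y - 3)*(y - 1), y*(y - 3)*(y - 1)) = y^3 - 4*y^2 + 3*y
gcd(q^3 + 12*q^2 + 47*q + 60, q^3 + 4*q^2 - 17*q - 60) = q^2 + 8*q + 15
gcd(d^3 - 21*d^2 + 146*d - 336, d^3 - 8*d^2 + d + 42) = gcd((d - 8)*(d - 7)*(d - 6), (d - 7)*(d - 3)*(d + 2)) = d - 7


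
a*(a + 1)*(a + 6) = a^3 + 7*a^2 + 6*a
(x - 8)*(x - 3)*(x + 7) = x^3 - 4*x^2 - 53*x + 168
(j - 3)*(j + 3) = j^2 - 9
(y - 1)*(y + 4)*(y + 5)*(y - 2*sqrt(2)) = y^4 - 2*sqrt(2)*y^3 + 8*y^3 - 16*sqrt(2)*y^2 + 11*y^2 - 22*sqrt(2)*y - 20*y + 40*sqrt(2)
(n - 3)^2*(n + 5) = n^3 - n^2 - 21*n + 45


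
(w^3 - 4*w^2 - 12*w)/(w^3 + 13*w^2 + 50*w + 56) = w*(w - 6)/(w^2 + 11*w + 28)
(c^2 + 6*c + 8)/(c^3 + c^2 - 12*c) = (c + 2)/(c*(c - 3))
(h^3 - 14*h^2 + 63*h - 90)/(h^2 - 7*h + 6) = (h^2 - 8*h + 15)/(h - 1)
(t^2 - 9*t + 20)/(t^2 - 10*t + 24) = (t - 5)/(t - 6)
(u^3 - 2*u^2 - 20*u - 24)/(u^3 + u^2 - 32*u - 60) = (u + 2)/(u + 5)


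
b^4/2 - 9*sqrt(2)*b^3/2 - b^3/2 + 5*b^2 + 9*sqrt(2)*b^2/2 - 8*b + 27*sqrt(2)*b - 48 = (b/2 + 1)*(b - 3)*(b - 8*sqrt(2))*(b - sqrt(2))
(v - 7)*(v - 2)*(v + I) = v^3 - 9*v^2 + I*v^2 + 14*v - 9*I*v + 14*I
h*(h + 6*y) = h^2 + 6*h*y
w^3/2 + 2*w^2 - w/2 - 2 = (w/2 + 1/2)*(w - 1)*(w + 4)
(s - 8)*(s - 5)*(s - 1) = s^3 - 14*s^2 + 53*s - 40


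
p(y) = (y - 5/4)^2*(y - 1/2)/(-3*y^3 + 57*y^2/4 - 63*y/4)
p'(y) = (y - 5/4)^2*(y - 1/2)*(9*y^2 - 57*y/2 + 63/4)/(-3*y^3 + 57*y^2/4 - 63*y/4)^2 + (y - 5/4)^2/(-3*y^3 + 57*y^2/4 - 63*y/4) + (y - 1/2)*(2*y - 5/2)/(-3*y^3 + 57*y^2/4 - 63*y/4) = (224*y^4 - 624*y^3 + 6*y^2 + 950*y - 525)/(24*y^2*(16*y^4 - 152*y^3 + 529*y^2 - 798*y + 441))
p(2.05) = 0.57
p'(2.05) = 0.21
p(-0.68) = -0.24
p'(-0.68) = -0.07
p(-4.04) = -0.26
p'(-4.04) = 0.01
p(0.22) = 0.11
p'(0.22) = -0.96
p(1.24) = -0.00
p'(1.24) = 0.00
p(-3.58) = -0.25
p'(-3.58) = 0.01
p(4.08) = -0.93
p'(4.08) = 0.57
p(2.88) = 5.40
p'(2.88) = 47.22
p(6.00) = -0.54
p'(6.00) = 0.07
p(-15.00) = -0.30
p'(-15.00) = 0.00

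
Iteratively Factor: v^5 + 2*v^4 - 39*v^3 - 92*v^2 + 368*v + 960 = (v - 4)*(v^4 + 6*v^3 - 15*v^2 - 152*v - 240) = (v - 5)*(v - 4)*(v^3 + 11*v^2 + 40*v + 48) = (v - 5)*(v - 4)*(v + 4)*(v^2 + 7*v + 12) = (v - 5)*(v - 4)*(v + 3)*(v + 4)*(v + 4)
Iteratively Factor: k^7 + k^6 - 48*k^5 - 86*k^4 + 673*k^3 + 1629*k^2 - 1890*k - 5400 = (k - 2)*(k^6 + 3*k^5 - 42*k^4 - 170*k^3 + 333*k^2 + 2295*k + 2700) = (k - 2)*(k + 3)*(k^5 - 42*k^3 - 44*k^2 + 465*k + 900) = (k - 2)*(k + 3)^2*(k^4 - 3*k^3 - 33*k^2 + 55*k + 300) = (k - 5)*(k - 2)*(k + 3)^2*(k^3 + 2*k^2 - 23*k - 60) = (k - 5)*(k - 2)*(k + 3)^2*(k + 4)*(k^2 - 2*k - 15) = (k - 5)*(k - 2)*(k + 3)^3*(k + 4)*(k - 5)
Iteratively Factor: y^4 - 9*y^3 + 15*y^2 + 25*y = (y - 5)*(y^3 - 4*y^2 - 5*y) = y*(y - 5)*(y^2 - 4*y - 5) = y*(y - 5)*(y + 1)*(y - 5)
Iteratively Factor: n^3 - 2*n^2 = (n)*(n^2 - 2*n) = n*(n - 2)*(n)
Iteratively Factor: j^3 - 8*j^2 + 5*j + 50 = (j - 5)*(j^2 - 3*j - 10) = (j - 5)*(j + 2)*(j - 5)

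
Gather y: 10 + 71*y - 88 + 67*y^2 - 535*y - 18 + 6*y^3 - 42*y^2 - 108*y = 6*y^3 + 25*y^2 - 572*y - 96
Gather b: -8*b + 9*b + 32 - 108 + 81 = b + 5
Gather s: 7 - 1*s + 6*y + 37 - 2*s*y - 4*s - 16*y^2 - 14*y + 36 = s*(-2*y - 5) - 16*y^2 - 8*y + 80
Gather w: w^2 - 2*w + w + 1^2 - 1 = w^2 - w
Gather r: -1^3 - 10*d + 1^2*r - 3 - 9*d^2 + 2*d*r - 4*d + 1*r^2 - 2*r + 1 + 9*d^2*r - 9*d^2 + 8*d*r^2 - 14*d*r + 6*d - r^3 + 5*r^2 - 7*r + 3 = -18*d^2 - 8*d - r^3 + r^2*(8*d + 6) + r*(9*d^2 - 12*d - 8)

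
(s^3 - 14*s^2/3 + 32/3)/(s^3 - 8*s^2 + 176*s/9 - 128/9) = 3*(3*s^2 - 2*s - 8)/(9*s^2 - 36*s + 32)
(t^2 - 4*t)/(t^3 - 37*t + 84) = t/(t^2 + 4*t - 21)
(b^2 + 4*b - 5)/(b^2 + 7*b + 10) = (b - 1)/(b + 2)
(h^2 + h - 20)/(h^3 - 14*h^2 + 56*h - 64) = (h + 5)/(h^2 - 10*h + 16)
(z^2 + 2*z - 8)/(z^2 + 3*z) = (z^2 + 2*z - 8)/(z*(z + 3))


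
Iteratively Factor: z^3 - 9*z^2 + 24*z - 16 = (z - 4)*(z^2 - 5*z + 4) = (z - 4)^2*(z - 1)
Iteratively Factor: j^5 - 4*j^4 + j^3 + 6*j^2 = (j - 3)*(j^4 - j^3 - 2*j^2) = (j - 3)*(j + 1)*(j^3 - 2*j^2) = j*(j - 3)*(j + 1)*(j^2 - 2*j) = j*(j - 3)*(j - 2)*(j + 1)*(j)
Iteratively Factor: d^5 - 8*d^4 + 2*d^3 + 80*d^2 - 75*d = (d - 5)*(d^4 - 3*d^3 - 13*d^2 + 15*d) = (d - 5)*(d - 1)*(d^3 - 2*d^2 - 15*d) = (d - 5)*(d - 1)*(d + 3)*(d^2 - 5*d) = d*(d - 5)*(d - 1)*(d + 3)*(d - 5)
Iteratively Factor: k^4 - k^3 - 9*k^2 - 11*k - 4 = (k + 1)*(k^3 - 2*k^2 - 7*k - 4) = (k + 1)^2*(k^2 - 3*k - 4) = (k + 1)^3*(k - 4)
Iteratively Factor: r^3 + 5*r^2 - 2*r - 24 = (r + 3)*(r^2 + 2*r - 8) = (r + 3)*(r + 4)*(r - 2)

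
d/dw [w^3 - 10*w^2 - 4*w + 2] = 3*w^2 - 20*w - 4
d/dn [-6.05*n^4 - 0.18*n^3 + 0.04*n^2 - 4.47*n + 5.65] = -24.2*n^3 - 0.54*n^2 + 0.08*n - 4.47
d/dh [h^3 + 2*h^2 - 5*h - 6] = 3*h^2 + 4*h - 5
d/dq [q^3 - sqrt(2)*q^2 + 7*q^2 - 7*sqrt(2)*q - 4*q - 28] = 3*q^2 - 2*sqrt(2)*q + 14*q - 7*sqrt(2) - 4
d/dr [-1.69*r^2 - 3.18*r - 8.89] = -3.38*r - 3.18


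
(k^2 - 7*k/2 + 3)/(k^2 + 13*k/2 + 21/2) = (2*k^2 - 7*k + 6)/(2*k^2 + 13*k + 21)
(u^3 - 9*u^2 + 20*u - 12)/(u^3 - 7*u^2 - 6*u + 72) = (u^2 - 3*u + 2)/(u^2 - u - 12)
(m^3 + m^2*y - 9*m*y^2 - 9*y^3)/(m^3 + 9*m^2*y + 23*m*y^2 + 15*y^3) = (m - 3*y)/(m + 5*y)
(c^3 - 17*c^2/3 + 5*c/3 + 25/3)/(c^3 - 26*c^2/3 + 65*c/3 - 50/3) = (c + 1)/(c - 2)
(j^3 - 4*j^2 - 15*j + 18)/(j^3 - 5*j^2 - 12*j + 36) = (j - 1)/(j - 2)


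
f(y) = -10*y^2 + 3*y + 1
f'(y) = 3 - 20*y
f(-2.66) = -77.74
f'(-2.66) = 56.20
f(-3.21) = -111.67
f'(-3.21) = 67.20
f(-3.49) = -131.27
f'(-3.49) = 72.80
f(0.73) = -2.14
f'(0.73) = -11.60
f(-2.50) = -69.00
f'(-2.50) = 53.00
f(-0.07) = 0.74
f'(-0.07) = 4.40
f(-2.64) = -76.62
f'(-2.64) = 55.80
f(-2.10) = -49.40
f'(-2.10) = 45.00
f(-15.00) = -2294.00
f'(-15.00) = 303.00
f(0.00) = 1.00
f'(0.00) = 3.00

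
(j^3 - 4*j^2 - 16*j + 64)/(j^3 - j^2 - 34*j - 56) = (j^2 - 8*j + 16)/(j^2 - 5*j - 14)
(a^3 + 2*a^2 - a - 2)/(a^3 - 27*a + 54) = (a^3 + 2*a^2 - a - 2)/(a^3 - 27*a + 54)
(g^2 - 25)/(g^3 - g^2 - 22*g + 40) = (g - 5)/(g^2 - 6*g + 8)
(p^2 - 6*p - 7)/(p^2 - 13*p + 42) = (p + 1)/(p - 6)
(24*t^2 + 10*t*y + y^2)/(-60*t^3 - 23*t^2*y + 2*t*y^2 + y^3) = (6*t + y)/(-15*t^2 - 2*t*y + y^2)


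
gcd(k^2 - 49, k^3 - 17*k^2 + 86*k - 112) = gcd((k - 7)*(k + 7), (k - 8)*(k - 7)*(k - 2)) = k - 7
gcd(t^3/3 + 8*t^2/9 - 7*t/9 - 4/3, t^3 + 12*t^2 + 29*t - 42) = 1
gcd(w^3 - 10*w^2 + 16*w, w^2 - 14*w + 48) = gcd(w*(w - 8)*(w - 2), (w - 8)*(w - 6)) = w - 8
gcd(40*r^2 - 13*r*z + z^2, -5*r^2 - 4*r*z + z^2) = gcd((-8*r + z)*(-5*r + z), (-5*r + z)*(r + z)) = -5*r + z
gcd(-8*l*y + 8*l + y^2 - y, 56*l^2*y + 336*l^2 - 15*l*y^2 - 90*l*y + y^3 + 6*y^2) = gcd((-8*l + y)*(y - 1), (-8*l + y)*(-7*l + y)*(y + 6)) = -8*l + y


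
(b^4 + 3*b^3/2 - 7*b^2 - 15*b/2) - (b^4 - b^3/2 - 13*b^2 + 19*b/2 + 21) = 2*b^3 + 6*b^2 - 17*b - 21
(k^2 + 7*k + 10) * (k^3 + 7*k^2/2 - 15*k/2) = k^5 + 21*k^4/2 + 27*k^3 - 35*k^2/2 - 75*k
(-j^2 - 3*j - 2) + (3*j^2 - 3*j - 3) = 2*j^2 - 6*j - 5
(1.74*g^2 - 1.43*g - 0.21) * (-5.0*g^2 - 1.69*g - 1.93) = -8.7*g^4 + 4.2094*g^3 + 0.108499999999999*g^2 + 3.1148*g + 0.4053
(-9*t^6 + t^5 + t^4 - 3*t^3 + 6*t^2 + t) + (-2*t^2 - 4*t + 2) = -9*t^6 + t^5 + t^4 - 3*t^3 + 4*t^2 - 3*t + 2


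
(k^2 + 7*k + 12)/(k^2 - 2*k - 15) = (k + 4)/(k - 5)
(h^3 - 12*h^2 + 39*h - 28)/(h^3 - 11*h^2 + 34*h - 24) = (h - 7)/(h - 6)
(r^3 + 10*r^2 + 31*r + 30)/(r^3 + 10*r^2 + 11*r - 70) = (r^2 + 5*r + 6)/(r^2 + 5*r - 14)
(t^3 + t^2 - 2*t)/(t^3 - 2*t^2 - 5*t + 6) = t/(t - 3)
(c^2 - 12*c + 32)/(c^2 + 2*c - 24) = (c - 8)/(c + 6)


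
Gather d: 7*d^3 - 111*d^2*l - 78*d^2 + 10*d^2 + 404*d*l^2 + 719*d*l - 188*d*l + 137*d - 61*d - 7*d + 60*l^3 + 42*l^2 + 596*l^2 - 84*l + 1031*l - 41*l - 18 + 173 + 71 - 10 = 7*d^3 + d^2*(-111*l - 68) + d*(404*l^2 + 531*l + 69) + 60*l^3 + 638*l^2 + 906*l + 216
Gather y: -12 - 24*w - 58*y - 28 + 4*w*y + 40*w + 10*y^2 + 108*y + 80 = 16*w + 10*y^2 + y*(4*w + 50) + 40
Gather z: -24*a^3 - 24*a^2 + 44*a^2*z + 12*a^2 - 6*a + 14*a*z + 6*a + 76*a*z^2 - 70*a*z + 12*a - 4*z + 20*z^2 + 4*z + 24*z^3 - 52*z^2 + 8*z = -24*a^3 - 12*a^2 + 12*a + 24*z^3 + z^2*(76*a - 32) + z*(44*a^2 - 56*a + 8)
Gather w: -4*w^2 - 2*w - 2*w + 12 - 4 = -4*w^2 - 4*w + 8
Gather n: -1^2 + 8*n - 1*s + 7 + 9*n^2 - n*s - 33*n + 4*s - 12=9*n^2 + n*(-s - 25) + 3*s - 6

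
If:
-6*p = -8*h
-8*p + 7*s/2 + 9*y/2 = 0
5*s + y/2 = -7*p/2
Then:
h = 249*y/836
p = 83*y/209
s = -79*y/209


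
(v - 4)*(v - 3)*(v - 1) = v^3 - 8*v^2 + 19*v - 12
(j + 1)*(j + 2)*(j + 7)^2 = j^4 + 17*j^3 + 93*j^2 + 175*j + 98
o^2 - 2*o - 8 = (o - 4)*(o + 2)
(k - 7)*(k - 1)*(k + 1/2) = k^3 - 15*k^2/2 + 3*k + 7/2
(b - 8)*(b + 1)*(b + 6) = b^3 - b^2 - 50*b - 48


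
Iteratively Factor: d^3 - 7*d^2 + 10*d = (d)*(d^2 - 7*d + 10) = d*(d - 2)*(d - 5)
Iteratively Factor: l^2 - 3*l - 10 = (l - 5)*(l + 2)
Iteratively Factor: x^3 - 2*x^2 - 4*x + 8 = (x + 2)*(x^2 - 4*x + 4) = (x - 2)*(x + 2)*(x - 2)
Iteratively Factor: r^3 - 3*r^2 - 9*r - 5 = (r + 1)*(r^2 - 4*r - 5) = (r - 5)*(r + 1)*(r + 1)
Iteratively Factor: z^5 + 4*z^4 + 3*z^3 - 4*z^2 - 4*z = (z - 1)*(z^4 + 5*z^3 + 8*z^2 + 4*z) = (z - 1)*(z + 1)*(z^3 + 4*z^2 + 4*z) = z*(z - 1)*(z + 1)*(z^2 + 4*z + 4) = z*(z - 1)*(z + 1)*(z + 2)*(z + 2)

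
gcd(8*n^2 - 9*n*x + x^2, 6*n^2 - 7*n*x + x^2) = -n + x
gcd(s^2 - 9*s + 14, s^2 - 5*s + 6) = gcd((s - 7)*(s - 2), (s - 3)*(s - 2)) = s - 2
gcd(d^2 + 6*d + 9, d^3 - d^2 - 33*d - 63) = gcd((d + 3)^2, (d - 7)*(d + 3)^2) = d^2 + 6*d + 9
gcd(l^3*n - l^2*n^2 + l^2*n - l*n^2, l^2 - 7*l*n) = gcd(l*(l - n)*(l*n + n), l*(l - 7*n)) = l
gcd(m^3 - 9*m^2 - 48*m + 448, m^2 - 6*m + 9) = 1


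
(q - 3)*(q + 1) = q^2 - 2*q - 3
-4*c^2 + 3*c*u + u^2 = (-c + u)*(4*c + u)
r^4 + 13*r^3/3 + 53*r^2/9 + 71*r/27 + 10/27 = (r + 1/3)^2*(r + 5/3)*(r + 2)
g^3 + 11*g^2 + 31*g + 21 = (g + 1)*(g + 3)*(g + 7)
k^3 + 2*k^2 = k^2*(k + 2)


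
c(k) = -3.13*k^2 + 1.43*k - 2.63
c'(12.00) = -73.69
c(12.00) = -436.19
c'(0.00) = 1.43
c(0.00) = -2.63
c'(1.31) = -6.77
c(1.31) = -6.13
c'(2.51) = -14.28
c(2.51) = -18.76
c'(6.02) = -36.26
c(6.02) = -107.45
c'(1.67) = -9.02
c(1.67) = -8.97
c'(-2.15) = 14.89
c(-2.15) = -20.17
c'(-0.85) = 6.75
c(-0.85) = -6.11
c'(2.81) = -16.16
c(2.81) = -23.33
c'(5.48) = -32.87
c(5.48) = -88.79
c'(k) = 1.43 - 6.26*k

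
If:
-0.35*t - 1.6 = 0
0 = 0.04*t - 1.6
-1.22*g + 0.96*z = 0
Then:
No Solution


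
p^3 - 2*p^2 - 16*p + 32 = (p - 4)*(p - 2)*(p + 4)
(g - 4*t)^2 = g^2 - 8*g*t + 16*t^2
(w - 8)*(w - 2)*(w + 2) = w^3 - 8*w^2 - 4*w + 32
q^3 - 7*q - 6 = (q - 3)*(q + 1)*(q + 2)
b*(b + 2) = b^2 + 2*b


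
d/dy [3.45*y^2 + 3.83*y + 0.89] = 6.9*y + 3.83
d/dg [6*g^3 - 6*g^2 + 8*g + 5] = 18*g^2 - 12*g + 8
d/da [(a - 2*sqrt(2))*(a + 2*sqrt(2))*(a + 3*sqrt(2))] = 3*a^2 + 6*sqrt(2)*a - 8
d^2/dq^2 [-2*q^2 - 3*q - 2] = -4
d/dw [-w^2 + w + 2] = 1 - 2*w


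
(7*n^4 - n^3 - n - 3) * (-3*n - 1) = -21*n^5 - 4*n^4 + n^3 + 3*n^2 + 10*n + 3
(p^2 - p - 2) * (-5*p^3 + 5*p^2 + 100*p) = -5*p^5 + 10*p^4 + 105*p^3 - 110*p^2 - 200*p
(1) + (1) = 2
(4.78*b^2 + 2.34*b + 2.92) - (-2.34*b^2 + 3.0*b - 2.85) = 7.12*b^2 - 0.66*b + 5.77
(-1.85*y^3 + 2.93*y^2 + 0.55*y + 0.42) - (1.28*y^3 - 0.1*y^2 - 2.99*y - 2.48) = -3.13*y^3 + 3.03*y^2 + 3.54*y + 2.9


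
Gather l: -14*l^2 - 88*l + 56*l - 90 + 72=-14*l^2 - 32*l - 18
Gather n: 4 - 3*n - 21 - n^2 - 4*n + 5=-n^2 - 7*n - 12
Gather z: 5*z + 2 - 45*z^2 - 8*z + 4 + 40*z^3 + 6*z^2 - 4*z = 40*z^3 - 39*z^2 - 7*z + 6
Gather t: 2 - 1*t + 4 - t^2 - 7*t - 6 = -t^2 - 8*t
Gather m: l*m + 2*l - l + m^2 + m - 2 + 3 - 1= l + m^2 + m*(l + 1)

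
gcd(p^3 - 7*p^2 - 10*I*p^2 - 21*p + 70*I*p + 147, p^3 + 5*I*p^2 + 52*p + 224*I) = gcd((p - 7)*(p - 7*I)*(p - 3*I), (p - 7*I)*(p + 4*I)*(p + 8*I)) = p - 7*I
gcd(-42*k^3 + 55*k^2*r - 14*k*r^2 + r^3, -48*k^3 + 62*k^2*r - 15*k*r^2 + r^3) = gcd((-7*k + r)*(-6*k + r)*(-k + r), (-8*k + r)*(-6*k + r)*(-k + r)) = 6*k^2 - 7*k*r + r^2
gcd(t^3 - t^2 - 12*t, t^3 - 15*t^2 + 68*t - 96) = t - 4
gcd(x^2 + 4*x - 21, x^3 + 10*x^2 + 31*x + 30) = 1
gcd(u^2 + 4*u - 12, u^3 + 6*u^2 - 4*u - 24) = u^2 + 4*u - 12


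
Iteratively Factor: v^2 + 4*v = (v + 4)*(v)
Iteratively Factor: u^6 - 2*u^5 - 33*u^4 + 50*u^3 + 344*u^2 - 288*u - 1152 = (u - 4)*(u^5 + 2*u^4 - 25*u^3 - 50*u^2 + 144*u + 288) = (u - 4)^2*(u^4 + 6*u^3 - u^2 - 54*u - 72) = (u - 4)^2*(u + 3)*(u^3 + 3*u^2 - 10*u - 24) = (u - 4)^2*(u + 3)*(u + 4)*(u^2 - u - 6) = (u - 4)^2*(u - 3)*(u + 3)*(u + 4)*(u + 2)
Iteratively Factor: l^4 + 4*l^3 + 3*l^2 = (l)*(l^3 + 4*l^2 + 3*l) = l^2*(l^2 + 4*l + 3) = l^2*(l + 1)*(l + 3)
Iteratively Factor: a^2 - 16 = (a + 4)*(a - 4)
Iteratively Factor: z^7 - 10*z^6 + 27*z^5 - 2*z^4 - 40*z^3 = (z - 4)*(z^6 - 6*z^5 + 3*z^4 + 10*z^3) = (z - 4)*(z + 1)*(z^5 - 7*z^4 + 10*z^3) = z*(z - 4)*(z + 1)*(z^4 - 7*z^3 + 10*z^2) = z^2*(z - 4)*(z + 1)*(z^3 - 7*z^2 + 10*z) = z^3*(z - 4)*(z + 1)*(z^2 - 7*z + 10) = z^3*(z - 5)*(z - 4)*(z + 1)*(z - 2)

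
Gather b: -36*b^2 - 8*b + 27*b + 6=-36*b^2 + 19*b + 6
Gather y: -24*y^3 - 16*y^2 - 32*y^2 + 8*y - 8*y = -24*y^3 - 48*y^2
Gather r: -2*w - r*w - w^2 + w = -r*w - w^2 - w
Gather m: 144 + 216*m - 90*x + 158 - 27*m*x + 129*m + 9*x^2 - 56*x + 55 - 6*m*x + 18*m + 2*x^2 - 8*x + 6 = m*(363 - 33*x) + 11*x^2 - 154*x + 363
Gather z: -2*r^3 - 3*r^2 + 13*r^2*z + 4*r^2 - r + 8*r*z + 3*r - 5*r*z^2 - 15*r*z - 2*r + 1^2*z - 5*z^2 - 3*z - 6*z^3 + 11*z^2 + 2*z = -2*r^3 + r^2 - 6*z^3 + z^2*(6 - 5*r) + z*(13*r^2 - 7*r)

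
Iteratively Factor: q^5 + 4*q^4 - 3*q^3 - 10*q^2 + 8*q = (q - 1)*(q^4 + 5*q^3 + 2*q^2 - 8*q) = (q - 1)*(q + 2)*(q^3 + 3*q^2 - 4*q) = (q - 1)^2*(q + 2)*(q^2 + 4*q) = (q - 1)^2*(q + 2)*(q + 4)*(q)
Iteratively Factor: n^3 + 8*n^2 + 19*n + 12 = (n + 1)*(n^2 + 7*n + 12) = (n + 1)*(n + 3)*(n + 4)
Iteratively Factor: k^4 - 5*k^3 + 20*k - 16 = (k - 1)*(k^3 - 4*k^2 - 4*k + 16) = (k - 2)*(k - 1)*(k^2 - 2*k - 8) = (k - 2)*(k - 1)*(k + 2)*(k - 4)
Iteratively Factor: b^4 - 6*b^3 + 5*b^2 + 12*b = (b + 1)*(b^3 - 7*b^2 + 12*b) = (b - 3)*(b + 1)*(b^2 - 4*b) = b*(b - 3)*(b + 1)*(b - 4)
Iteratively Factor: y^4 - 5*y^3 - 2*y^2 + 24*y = (y + 2)*(y^3 - 7*y^2 + 12*y) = y*(y + 2)*(y^2 - 7*y + 12) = y*(y - 4)*(y + 2)*(y - 3)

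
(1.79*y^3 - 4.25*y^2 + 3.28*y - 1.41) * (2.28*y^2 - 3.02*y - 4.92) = 4.0812*y^5 - 15.0958*y^4 + 11.5066*y^3 + 7.7896*y^2 - 11.8794*y + 6.9372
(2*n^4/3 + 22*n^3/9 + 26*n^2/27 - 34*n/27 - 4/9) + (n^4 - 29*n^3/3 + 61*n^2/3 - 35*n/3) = 5*n^4/3 - 65*n^3/9 + 575*n^2/27 - 349*n/27 - 4/9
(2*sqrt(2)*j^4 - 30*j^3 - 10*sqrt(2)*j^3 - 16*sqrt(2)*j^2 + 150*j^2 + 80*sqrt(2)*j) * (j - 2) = 2*sqrt(2)*j^5 - 30*j^4 - 14*sqrt(2)*j^4 + 4*sqrt(2)*j^3 + 210*j^3 - 300*j^2 + 112*sqrt(2)*j^2 - 160*sqrt(2)*j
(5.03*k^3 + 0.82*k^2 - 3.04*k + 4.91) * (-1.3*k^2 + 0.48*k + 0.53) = -6.539*k^5 + 1.3484*k^4 + 7.0115*k^3 - 7.4076*k^2 + 0.7456*k + 2.6023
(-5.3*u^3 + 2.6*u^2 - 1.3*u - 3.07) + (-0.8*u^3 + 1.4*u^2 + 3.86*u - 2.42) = -6.1*u^3 + 4.0*u^2 + 2.56*u - 5.49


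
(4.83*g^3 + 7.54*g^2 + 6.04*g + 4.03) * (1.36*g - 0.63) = 6.5688*g^4 + 7.2115*g^3 + 3.4642*g^2 + 1.6756*g - 2.5389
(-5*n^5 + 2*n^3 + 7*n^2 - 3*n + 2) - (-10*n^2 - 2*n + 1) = -5*n^5 + 2*n^3 + 17*n^2 - n + 1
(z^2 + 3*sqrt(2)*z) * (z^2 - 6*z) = z^4 - 6*z^3 + 3*sqrt(2)*z^3 - 18*sqrt(2)*z^2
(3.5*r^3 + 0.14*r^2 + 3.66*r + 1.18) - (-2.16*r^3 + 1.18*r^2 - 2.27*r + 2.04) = 5.66*r^3 - 1.04*r^2 + 5.93*r - 0.86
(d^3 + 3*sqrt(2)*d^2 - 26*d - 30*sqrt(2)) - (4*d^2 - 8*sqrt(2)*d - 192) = d^3 - 4*d^2 + 3*sqrt(2)*d^2 - 26*d + 8*sqrt(2)*d - 30*sqrt(2) + 192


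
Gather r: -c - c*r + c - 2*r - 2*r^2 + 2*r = -c*r - 2*r^2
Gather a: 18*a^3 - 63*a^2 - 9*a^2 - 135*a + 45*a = 18*a^3 - 72*a^2 - 90*a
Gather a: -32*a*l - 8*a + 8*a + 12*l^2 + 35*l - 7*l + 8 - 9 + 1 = -32*a*l + 12*l^2 + 28*l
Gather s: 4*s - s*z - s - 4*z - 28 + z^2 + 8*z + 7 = s*(3 - z) + z^2 + 4*z - 21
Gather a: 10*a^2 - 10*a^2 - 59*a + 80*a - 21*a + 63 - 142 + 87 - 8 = 0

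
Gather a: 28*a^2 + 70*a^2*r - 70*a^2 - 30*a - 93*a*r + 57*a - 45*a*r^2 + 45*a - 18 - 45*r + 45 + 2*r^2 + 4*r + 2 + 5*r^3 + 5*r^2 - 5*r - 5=a^2*(70*r - 42) + a*(-45*r^2 - 93*r + 72) + 5*r^3 + 7*r^2 - 46*r + 24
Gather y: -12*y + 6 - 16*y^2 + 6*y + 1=-16*y^2 - 6*y + 7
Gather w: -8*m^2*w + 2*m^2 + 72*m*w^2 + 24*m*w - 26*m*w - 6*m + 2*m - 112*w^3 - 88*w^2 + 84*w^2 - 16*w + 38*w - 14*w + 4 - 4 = 2*m^2 - 4*m - 112*w^3 + w^2*(72*m - 4) + w*(-8*m^2 - 2*m + 8)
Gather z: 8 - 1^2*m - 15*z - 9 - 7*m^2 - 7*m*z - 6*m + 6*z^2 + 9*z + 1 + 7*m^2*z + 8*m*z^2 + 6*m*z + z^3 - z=-7*m^2 - 7*m + z^3 + z^2*(8*m + 6) + z*(7*m^2 - m - 7)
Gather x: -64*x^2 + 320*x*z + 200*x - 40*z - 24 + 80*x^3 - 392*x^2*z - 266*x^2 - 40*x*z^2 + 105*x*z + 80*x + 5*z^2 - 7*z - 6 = 80*x^3 + x^2*(-392*z - 330) + x*(-40*z^2 + 425*z + 280) + 5*z^2 - 47*z - 30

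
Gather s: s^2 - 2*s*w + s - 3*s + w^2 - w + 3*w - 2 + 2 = s^2 + s*(-2*w - 2) + w^2 + 2*w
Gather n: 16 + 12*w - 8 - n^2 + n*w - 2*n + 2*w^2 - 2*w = -n^2 + n*(w - 2) + 2*w^2 + 10*w + 8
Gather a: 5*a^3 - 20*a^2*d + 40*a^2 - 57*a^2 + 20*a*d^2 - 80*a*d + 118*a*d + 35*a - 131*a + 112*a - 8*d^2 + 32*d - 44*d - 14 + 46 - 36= 5*a^3 + a^2*(-20*d - 17) + a*(20*d^2 + 38*d + 16) - 8*d^2 - 12*d - 4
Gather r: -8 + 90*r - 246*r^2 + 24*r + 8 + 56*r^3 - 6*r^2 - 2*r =56*r^3 - 252*r^2 + 112*r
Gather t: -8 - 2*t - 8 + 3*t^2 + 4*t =3*t^2 + 2*t - 16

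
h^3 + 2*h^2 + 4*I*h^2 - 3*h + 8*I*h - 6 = (h + 2)*(h + I)*(h + 3*I)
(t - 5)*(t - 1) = t^2 - 6*t + 5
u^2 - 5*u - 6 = (u - 6)*(u + 1)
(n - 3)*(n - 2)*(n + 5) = n^3 - 19*n + 30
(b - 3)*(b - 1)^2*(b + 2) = b^4 - 3*b^3 - 3*b^2 + 11*b - 6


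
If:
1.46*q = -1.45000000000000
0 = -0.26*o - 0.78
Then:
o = -3.00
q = -0.99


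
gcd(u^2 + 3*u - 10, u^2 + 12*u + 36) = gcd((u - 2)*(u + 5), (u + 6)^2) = 1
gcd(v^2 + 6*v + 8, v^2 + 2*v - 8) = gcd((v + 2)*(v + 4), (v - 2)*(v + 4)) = v + 4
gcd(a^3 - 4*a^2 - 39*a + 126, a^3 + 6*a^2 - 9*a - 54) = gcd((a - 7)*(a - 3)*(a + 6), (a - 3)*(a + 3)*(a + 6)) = a^2 + 3*a - 18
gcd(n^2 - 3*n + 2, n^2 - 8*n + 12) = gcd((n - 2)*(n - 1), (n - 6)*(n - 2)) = n - 2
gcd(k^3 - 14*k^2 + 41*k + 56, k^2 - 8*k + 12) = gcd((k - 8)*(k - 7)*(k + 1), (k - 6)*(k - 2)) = 1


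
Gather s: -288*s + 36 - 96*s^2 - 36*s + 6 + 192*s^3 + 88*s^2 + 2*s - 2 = 192*s^3 - 8*s^2 - 322*s + 40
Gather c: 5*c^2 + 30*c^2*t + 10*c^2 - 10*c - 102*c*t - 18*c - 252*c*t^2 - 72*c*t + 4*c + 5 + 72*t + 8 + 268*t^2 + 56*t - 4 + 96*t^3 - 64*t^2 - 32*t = c^2*(30*t + 15) + c*(-252*t^2 - 174*t - 24) + 96*t^3 + 204*t^2 + 96*t + 9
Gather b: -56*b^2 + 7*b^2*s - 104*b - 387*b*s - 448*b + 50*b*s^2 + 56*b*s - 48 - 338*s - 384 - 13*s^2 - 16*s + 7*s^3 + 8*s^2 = b^2*(7*s - 56) + b*(50*s^2 - 331*s - 552) + 7*s^3 - 5*s^2 - 354*s - 432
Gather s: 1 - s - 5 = -s - 4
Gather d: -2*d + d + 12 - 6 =6 - d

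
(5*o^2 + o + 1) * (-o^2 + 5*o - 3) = -5*o^4 + 24*o^3 - 11*o^2 + 2*o - 3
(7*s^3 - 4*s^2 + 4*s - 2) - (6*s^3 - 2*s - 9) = s^3 - 4*s^2 + 6*s + 7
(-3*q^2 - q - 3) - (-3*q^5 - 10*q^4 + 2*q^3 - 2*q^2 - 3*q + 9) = 3*q^5 + 10*q^4 - 2*q^3 - q^2 + 2*q - 12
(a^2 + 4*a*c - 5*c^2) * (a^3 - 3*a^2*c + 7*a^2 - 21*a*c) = a^5 + a^4*c + 7*a^4 - 17*a^3*c^2 + 7*a^3*c + 15*a^2*c^3 - 119*a^2*c^2 + 105*a*c^3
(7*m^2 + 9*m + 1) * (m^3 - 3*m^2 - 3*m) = 7*m^5 - 12*m^4 - 47*m^3 - 30*m^2 - 3*m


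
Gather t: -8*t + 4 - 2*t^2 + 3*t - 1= -2*t^2 - 5*t + 3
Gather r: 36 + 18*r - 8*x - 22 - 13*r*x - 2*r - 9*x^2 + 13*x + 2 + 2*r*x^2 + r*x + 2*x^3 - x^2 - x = r*(2*x^2 - 12*x + 16) + 2*x^3 - 10*x^2 + 4*x + 16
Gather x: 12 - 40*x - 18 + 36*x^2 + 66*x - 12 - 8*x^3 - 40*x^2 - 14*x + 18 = -8*x^3 - 4*x^2 + 12*x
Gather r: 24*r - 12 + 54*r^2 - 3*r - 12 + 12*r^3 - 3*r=12*r^3 + 54*r^2 + 18*r - 24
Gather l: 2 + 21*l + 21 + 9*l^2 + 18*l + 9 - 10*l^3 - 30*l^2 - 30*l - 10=-10*l^3 - 21*l^2 + 9*l + 22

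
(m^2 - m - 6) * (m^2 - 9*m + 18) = m^4 - 10*m^3 + 21*m^2 + 36*m - 108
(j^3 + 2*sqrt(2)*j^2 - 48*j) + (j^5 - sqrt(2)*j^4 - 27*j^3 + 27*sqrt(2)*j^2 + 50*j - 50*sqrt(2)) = j^5 - sqrt(2)*j^4 - 26*j^3 + 29*sqrt(2)*j^2 + 2*j - 50*sqrt(2)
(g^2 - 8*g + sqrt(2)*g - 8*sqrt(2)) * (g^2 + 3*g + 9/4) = g^4 - 5*g^3 + sqrt(2)*g^3 - 87*g^2/4 - 5*sqrt(2)*g^2 - 87*sqrt(2)*g/4 - 18*g - 18*sqrt(2)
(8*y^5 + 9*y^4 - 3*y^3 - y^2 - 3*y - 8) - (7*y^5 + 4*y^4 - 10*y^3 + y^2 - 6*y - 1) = y^5 + 5*y^4 + 7*y^3 - 2*y^2 + 3*y - 7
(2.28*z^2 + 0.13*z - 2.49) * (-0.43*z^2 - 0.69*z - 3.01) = -0.9804*z^4 - 1.6291*z^3 - 5.8818*z^2 + 1.3268*z + 7.4949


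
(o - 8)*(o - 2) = o^2 - 10*o + 16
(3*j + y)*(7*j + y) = 21*j^2 + 10*j*y + y^2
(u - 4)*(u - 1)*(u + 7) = u^3 + 2*u^2 - 31*u + 28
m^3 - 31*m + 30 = (m - 5)*(m - 1)*(m + 6)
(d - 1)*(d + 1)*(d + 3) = d^3 + 3*d^2 - d - 3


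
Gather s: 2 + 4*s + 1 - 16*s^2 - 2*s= -16*s^2 + 2*s + 3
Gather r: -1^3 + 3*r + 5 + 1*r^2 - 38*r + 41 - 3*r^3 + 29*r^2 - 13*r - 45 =-3*r^3 + 30*r^2 - 48*r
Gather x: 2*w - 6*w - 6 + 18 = 12 - 4*w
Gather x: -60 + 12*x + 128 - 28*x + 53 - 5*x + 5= 126 - 21*x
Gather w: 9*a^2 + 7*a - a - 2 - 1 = 9*a^2 + 6*a - 3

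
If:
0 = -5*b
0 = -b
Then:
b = 0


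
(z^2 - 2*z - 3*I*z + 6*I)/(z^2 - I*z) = (z^2 - 2*z - 3*I*z + 6*I)/(z*(z - I))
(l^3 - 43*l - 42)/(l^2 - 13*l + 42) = (l^2 + 7*l + 6)/(l - 6)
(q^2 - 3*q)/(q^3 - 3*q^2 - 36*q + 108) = q/(q^2 - 36)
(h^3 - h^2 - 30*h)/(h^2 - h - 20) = h*(-h^2 + h + 30)/(-h^2 + h + 20)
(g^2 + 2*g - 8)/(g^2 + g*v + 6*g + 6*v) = (g^2 + 2*g - 8)/(g^2 + g*v + 6*g + 6*v)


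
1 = 1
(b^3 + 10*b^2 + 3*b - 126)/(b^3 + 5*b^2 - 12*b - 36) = (b + 7)/(b + 2)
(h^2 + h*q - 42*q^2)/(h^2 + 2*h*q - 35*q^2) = (-h + 6*q)/(-h + 5*q)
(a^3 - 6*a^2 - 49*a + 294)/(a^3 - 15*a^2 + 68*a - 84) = (a + 7)/(a - 2)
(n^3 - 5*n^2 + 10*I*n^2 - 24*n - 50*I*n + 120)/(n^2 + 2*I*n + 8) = (n^2 + n*(-5 + 6*I) - 30*I)/(n - 2*I)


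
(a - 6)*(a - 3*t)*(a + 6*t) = a^3 + 3*a^2*t - 6*a^2 - 18*a*t^2 - 18*a*t + 108*t^2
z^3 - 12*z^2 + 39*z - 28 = (z - 7)*(z - 4)*(z - 1)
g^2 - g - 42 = (g - 7)*(g + 6)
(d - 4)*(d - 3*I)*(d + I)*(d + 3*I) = d^4 - 4*d^3 + I*d^3 + 9*d^2 - 4*I*d^2 - 36*d + 9*I*d - 36*I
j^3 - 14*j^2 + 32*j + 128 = (j - 8)^2*(j + 2)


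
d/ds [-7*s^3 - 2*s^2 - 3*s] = -21*s^2 - 4*s - 3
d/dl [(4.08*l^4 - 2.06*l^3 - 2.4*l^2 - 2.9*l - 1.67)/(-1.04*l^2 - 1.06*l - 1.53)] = (-8.4864*l^5 - 10.832*l^4 - 20.6024*l^3 + 8.9834*l^2 + 3.8704*l + 2.6668)/(1.0816*l^4 + 2.2048*l^3 + 4.306*l^2 + 3.2436*l + 2.3409)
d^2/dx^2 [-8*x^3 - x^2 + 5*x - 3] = -48*x - 2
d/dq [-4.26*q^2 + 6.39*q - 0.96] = 6.39 - 8.52*q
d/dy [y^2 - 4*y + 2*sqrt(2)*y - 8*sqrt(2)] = 2*y - 4 + 2*sqrt(2)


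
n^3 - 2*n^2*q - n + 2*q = (n - 1)*(n + 1)*(n - 2*q)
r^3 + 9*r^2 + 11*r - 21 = (r - 1)*(r + 3)*(r + 7)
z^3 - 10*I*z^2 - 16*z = z*(z - 8*I)*(z - 2*I)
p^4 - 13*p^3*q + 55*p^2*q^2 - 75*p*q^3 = p*(p - 5*q)^2*(p - 3*q)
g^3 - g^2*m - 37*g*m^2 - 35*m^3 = (g - 7*m)*(g + m)*(g + 5*m)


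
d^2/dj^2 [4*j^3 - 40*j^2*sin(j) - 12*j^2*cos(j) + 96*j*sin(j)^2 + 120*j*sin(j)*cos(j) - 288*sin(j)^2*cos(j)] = 40*j^2*sin(j) + 12*j^2*cos(j) + 48*j*sin(j) - 240*j*sin(2*j) - 160*j*cos(j) + 192*j*cos(2*j) + 24*j - 80*sin(j) + 192*sin(2*j) + 48*cos(j) + 240*cos(2*j) - 648*cos(3*j)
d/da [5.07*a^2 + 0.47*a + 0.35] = 10.14*a + 0.47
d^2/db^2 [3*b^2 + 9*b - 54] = 6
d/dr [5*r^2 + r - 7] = 10*r + 1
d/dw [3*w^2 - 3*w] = 6*w - 3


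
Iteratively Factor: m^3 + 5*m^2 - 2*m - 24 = (m + 4)*(m^2 + m - 6) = (m + 3)*(m + 4)*(m - 2)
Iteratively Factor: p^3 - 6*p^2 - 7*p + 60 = (p - 4)*(p^2 - 2*p - 15) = (p - 4)*(p + 3)*(p - 5)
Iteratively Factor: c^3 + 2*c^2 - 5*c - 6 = (c + 1)*(c^2 + c - 6) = (c - 2)*(c + 1)*(c + 3)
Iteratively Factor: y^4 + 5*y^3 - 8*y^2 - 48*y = (y + 4)*(y^3 + y^2 - 12*y) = (y - 3)*(y + 4)*(y^2 + 4*y) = y*(y - 3)*(y + 4)*(y + 4)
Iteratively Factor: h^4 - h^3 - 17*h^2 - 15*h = (h + 1)*(h^3 - 2*h^2 - 15*h) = h*(h + 1)*(h^2 - 2*h - 15) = h*(h - 5)*(h + 1)*(h + 3)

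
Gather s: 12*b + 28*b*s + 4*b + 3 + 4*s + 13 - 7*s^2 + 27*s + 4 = 16*b - 7*s^2 + s*(28*b + 31) + 20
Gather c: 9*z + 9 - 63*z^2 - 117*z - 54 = -63*z^2 - 108*z - 45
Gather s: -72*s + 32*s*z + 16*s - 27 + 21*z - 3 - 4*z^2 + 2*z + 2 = s*(32*z - 56) - 4*z^2 + 23*z - 28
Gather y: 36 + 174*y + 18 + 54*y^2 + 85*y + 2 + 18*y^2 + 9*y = 72*y^2 + 268*y + 56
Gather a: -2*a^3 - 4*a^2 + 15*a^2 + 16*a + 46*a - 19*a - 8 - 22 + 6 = -2*a^3 + 11*a^2 + 43*a - 24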